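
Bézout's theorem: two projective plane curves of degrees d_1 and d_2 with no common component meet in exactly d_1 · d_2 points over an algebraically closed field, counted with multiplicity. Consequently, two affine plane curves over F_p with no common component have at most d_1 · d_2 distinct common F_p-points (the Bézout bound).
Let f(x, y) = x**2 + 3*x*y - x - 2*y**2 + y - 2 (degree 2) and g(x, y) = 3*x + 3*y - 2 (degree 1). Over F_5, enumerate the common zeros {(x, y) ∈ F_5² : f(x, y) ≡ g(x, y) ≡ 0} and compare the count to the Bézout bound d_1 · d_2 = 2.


Common zeros: {(0, 4), (4, 0)}; count = 2; Bézout bound = 2.

deg(f) = 2, deg(g) = 1, so Bézout bound = 2.
Scan x ∈ F_5. For each x, list the y ∈ F_5 with f(x, y) ≡ 0 and those with g(x, y) ≡ 0 (mod 5); the common zeros in that column are the intersection.
  x = 0: f ≡ 0 at y ∈ {4}; g ≡ 0 at y ∈ {4}; common: {4}.
  x = 1: f ≡ 0 at y ∈ {1}; g ≡ 0 at y ∈ {3}; common: ∅.
  x = 2: f ≡ 0 at y ∈ {0, 1}; g ≡ 0 at y ∈ {2}; common: ∅.
  x = 3: f ≡ 0 at y ∈ ∅; g ≡ 0 at y ∈ {1}; common: ∅.
  x = 4: f ≡ 0 at y ∈ {0, 4}; g ≡ 0 at y ∈ {0}; common: {0}.
Collecting: common zeros = {(0, 4), (4, 0)}, so the count is 2.
Comparison with the Bézout bound: 2 ≤ 2 = deg(f)·deg(g), as expected for curves with no common component (the bound is attained).


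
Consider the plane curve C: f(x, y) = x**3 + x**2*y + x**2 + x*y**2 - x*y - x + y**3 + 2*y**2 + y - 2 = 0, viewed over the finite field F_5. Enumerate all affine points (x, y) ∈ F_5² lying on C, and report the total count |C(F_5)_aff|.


Affine F_5-points: {(1, 4), (2, 3)}; count = 2.

For each of the 25 pairs (x, y) ∈ F_5², evaluate f(x, y) mod 5. Record the zeros.
  x = 0: [0↦3, 1↦2, 2↦1, 3↦1, 4↦3]  zeros at y ∈ ∅
  x = 1: [0↦4, 1↦4, 2↦1, 3↦1, 4↦0]  zeros at y ∈ {4}
  x = 2: [0↦3, 1↦1, 2↦3, 3↦0, 4↦3]  zeros at y ∈ {3}
  x = 3: [0↦1, 1↦4, 2↦3, 3↦4, 4↦3]  zeros at y ∈ ∅
  x = 4: [0↦4, 1↦4, 2↦2, 3↦4, 4↦1]  zeros at y ∈ ∅
Collecting zeros: affine points = {(1, 4), (2, 3)}.
Total count |C(F_5)_aff| = 2.


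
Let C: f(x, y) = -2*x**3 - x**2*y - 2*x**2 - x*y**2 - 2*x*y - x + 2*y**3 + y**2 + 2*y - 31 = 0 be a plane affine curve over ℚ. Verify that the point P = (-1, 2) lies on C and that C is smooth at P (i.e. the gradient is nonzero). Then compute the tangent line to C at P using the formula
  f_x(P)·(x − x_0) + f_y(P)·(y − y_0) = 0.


Tangent line at P: -7*x + 35*y - 77 = 0.

Step 1: f(-1, 2) = 0, so P lies on C.
Step 2: partial derivatives
  f_x(x, y) = -6*x**2 - 2*x*y - 4*x - y**2 - 2*y - 1, f_y(x, y) = -x**2 - 2*x*y - 2*x + 6*y**2 + 2*y + 2.
  f_x(P) = -7, f_y(P) = 35 (gradient nonzero, so P is smooth).
Step 3: tangent line at P: -7·(x − -1) + 35·(y − 2) = 0.
Expanding: -7*x + 35*y - 77 = 0.


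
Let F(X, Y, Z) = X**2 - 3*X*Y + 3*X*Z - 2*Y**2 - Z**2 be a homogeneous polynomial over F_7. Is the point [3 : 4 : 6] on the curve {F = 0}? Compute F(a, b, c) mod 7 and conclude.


F(3,4,6) ≡ 1 (mod 7); P is NOT on the curve.

Evaluate F(3, 4, 6) term-by-term (mod 7).
  X**2 ↦ 1·9·1·1 = 9
  -3*X*Y ↦ -3·3·4·1 = -36
  3*X*Z ↦ 3·3·1·6 = 54
  -2*Y**2 ↦ -2·1·16·1 = -32
  -Z**2 ↦ -1·1·1·36 = -36
Sum: F(3, 4, 6) = (9) + (-36) + (54) + (-32) + (-36) = -41.
Reducing mod 7: -41 ≡ 1 (mod 7).
Since F(a, b, c) ≡ 1 ≠ 0 (mod 7), P does NOT lie on the curve.


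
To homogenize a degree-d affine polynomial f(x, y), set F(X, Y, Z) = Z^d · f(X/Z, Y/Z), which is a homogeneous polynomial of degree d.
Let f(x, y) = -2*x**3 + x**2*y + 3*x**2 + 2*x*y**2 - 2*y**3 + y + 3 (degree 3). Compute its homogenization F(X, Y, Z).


F(X, Y, Z) = -2*X**3 + X**2*Y + 3*X**2*Z + 2*X*Y**2 - 2*Y**3 + Y*Z**2 + 3*Z**3

deg(f) = 3.
Substitute x = X/Z, y = Y/Z into f, then multiply by Z^3.
  monomial -2·x^3·y^0 ↦ -2·X^3·Y^0·Z^0.
  monomial 1·x^2·y^1 ↦ 1·X^2·Y^1·Z^0.
  monomial 3·x^2·y^0 ↦ 3·X^2·Y^0·Z^1.
  monomial 2·x^1·y^2 ↦ 2·X^1·Y^2·Z^0.
  monomial -2·x^0·y^3 ↦ -2·X^0·Y^3·Z^0.
  monomial 1·x^0·y^1 ↦ 1·X^0·Y^1·Z^2.
  monomial 3·x^0·y^0 ↦ 3·X^0·Y^0·Z^3.
Collecting: F(X, Y, Z) = -2*X**3 + X**2*Y + 3*X**2*Z + 2*X*Y**2 - 2*Y**3 + Y*Z**2 + 3*Z**3.


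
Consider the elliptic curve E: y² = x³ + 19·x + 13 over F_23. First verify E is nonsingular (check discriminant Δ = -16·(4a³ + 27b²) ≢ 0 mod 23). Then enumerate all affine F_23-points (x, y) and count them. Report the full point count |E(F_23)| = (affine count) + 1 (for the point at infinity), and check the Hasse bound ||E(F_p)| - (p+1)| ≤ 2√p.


Affine points = {(0, 6), (0, 17), (2, 6), (2, 17), (5, 7), (5, 16), (7, 11), (7, 12), (9, 4), (9, 19), (11, 9), (11, 14), (15, 4), (15, 19), (18, 0), (21, 6), (21, 17), (22, 4), (22, 19)}; affine count = 19; |E(F_23)| = 20.

Discriminant check: Δ ∝ 4a³ + 27b² = 4·19³ + 27·13² = 4·6859 + 27·169 ≡ 6 (mod 23). Nonzero ⇒ E is nonsingular.
For each x ∈ F_23, compute rhs = x³ + 19·x + 13 mod 23, then count y ∈ F_23 with y² ≡ rhs.
  x = 0: rhs = 13, matching y values: 6, 17 (2 points).
  x = 1: rhs = 10, matching y values: none (0 points).
  x = 2: rhs = 13, matching y values: 6, 17 (2 points).
  x = 3: rhs = 5, matching y values: none (0 points).
  x = 4: rhs = 15, matching y values: none (0 points).
  x = 5: rhs = 3, matching y values: 7, 16 (2 points).
  x = 6: rhs = 21, matching y values: none (0 points).
  x = 7: rhs = 6, matching y values: 11, 12 (2 points).
  x = 8: rhs = 10, matching y values: none (0 points).
  x = 9: rhs = 16, matching y values: 4, 19 (2 points).
  x = 10: rhs = 7, matching y values: none (0 points).
  x = 11: rhs = 12, matching y values: 9, 14 (2 points).
  x = 12: rhs = 14, matching y values: none (0 points).
  x = 13: rhs = 19, matching y values: none (0 points).
  x = 14: rhs = 10, matching y values: none (0 points).
  x = 15: rhs = 16, matching y values: 4, 19 (2 points).
  x = 16: rhs = 20, matching y values: none (0 points).
  x = 17: rhs = 5, matching y values: none (0 points).
  x = 18: rhs = 0, matching y values: 0 (1 points).
  x = 19: rhs = 11, matching y values: none (0 points).
  x = 20: rhs = 21, matching y values: none (0 points).
  x = 21: rhs = 13, matching y values: 6, 17 (2 points).
  x = 22: rhs = 16, matching y values: 4, 19 (2 points).
Total affine count: 19.
Full point count |E(F_23)| = 19 + 1 = 20.
Hasse bound: |20 − (23+1)| = |-4| = 4 ≤ 2√23 ≈ 9.5917 ✓.


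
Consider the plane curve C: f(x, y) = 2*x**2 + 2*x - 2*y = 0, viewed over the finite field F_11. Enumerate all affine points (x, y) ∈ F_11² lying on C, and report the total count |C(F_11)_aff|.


Affine F_11-points: {(0, 0), (1, 2), (2, 6), (3, 1), (4, 9), (5, 8), (6, 9), (7, 1), (8, 6), (9, 2), (10, 0)}; count = 11.

For each of the 121 pairs (x, y) ∈ F_11², evaluate f(x, y) mod 11. Record the zeros.
  x = 0: [0↦0, 1↦9, 2↦7, 3↦5, 4↦3, 5↦1, 6↦10, 7↦8, 8↦6, 9↦4, 10↦2]  zeros at y ∈ {0}
  x = 1: [0↦4, 1↦2, 2↦0, 3↦9, 4↦7, 5↦5, 6↦3, 7↦1, 8↦10, 9↦8, 10↦6]  zeros at y ∈ {2}
  x = 2: [0↦1, 1↦10, 2↦8, 3↦6, 4↦4, 5↦2, 6↦0, 7↦9, 8↦7, 9↦5, 10↦3]  zeros at y ∈ {6}
  x = 3: [0↦2, 1↦0, 2↦9, 3↦7, 4↦5, 5↦3, 6↦1, 7↦10, 8↦8, 9↦6, 10↦4]  zeros at y ∈ {1}
  x = 4: [0↦7, 1↦5, 2↦3, 3↦1, 4↦10, 5↦8, 6↦6, 7↦4, 8↦2, 9↦0, 10↦9]  zeros at y ∈ {9}
  x = 5: [0↦5, 1↦3, 2↦1, 3↦10, 4↦8, 5↦6, 6↦4, 7↦2, 8↦0, 9↦9, 10↦7]  zeros at y ∈ {8}
  x = 6: [0↦7, 1↦5, 2↦3, 3↦1, 4↦10, 5↦8, 6↦6, 7↦4, 8↦2, 9↦0, 10↦9]  zeros at y ∈ {9}
  x = 7: [0↦2, 1↦0, 2↦9, 3↦7, 4↦5, 5↦3, 6↦1, 7↦10, 8↦8, 9↦6, 10↦4]  zeros at y ∈ {1}
  x = 8: [0↦1, 1↦10, 2↦8, 3↦6, 4↦4, 5↦2, 6↦0, 7↦9, 8↦7, 9↦5, 10↦3]  zeros at y ∈ {6}
  x = 9: [0↦4, 1↦2, 2↦0, 3↦9, 4↦7, 5↦5, 6↦3, 7↦1, 8↦10, 9↦8, 10↦6]  zeros at y ∈ {2}
  x = 10: [0↦0, 1↦9, 2↦7, 3↦5, 4↦3, 5↦1, 6↦10, 7↦8, 8↦6, 9↦4, 10↦2]  zeros at y ∈ {0}
Collecting zeros: affine points = {(0, 0), (1, 2), (2, 6), (3, 1), (4, 9), (5, 8), (6, 9), (7, 1), (8, 6), (9, 2), (10, 0)}.
Total count |C(F_11)_aff| = 11.


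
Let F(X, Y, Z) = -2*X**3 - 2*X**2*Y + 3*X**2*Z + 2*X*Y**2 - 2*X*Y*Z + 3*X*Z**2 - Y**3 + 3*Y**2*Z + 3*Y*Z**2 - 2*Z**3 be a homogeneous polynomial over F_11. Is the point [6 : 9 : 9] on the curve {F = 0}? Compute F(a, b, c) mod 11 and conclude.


F(6,9,9) ≡ 6 (mod 11); P is NOT on the curve.

Evaluate F(6, 9, 9) term-by-term (mod 11).
  -2*X**3 ↦ -2·216·1·1 = -432
  -2*X**2*Y ↦ -2·36·9·1 = -648
  3*X**2*Z ↦ 3·36·1·9 = 972
  2*X*Y**2 ↦ 2·6·81·1 = 972
  -2*X*Y*Z ↦ -2·6·9·9 = -972
  3*X*Z**2 ↦ 3·6·1·81 = 1458
  -Y**3 ↦ -1·1·729·1 = -729
  3*Y**2*Z ↦ 3·1·81·9 = 2187
  3*Y*Z**2 ↦ 3·1·9·81 = 2187
  -2*Z**3 ↦ -2·1·1·729 = -1458
Sum: F(6, 9, 9) = (-432) + (-648) + (972) + (972) + (-972) + (1458) + (-729) + (2187) + (2187) + (-1458) = 3537.
Reducing mod 11: 3537 ≡ 6 (mod 11).
Since F(a, b, c) ≡ 6 ≠ 0 (mod 11), P does NOT lie on the curve.


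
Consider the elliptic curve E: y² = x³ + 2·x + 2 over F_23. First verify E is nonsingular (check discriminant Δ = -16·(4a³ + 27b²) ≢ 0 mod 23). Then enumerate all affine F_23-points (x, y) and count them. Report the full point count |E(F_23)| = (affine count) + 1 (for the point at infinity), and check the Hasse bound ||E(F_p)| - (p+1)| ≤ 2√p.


Affine points = {(0, 5), (0, 18), (3, 9), (3, 14), (6, 0), (8, 1), (8, 22), (9, 6), (9, 17), (12, 11), (12, 12), (15, 7), (15, 16), (16, 6), (16, 17), (17, 2), (17, 21), (21, 6), (21, 17)}; affine count = 19; |E(F_23)| = 20.

Discriminant check: Δ ∝ 4a³ + 27b² = 4·2³ + 27·2² = 4·8 + 27·4 ≡ 2 (mod 23). Nonzero ⇒ E is nonsingular.
For each x ∈ F_23, compute rhs = x³ + 2·x + 2 mod 23, then count y ∈ F_23 with y² ≡ rhs.
  x = 0: rhs = 2, matching y values: 5, 18 (2 points).
  x = 1: rhs = 5, matching y values: none (0 points).
  x = 2: rhs = 14, matching y values: none (0 points).
  x = 3: rhs = 12, matching y values: 9, 14 (2 points).
  x = 4: rhs = 5, matching y values: none (0 points).
  x = 5: rhs = 22, matching y values: none (0 points).
  x = 6: rhs = 0, matching y values: 0 (1 points).
  x = 7: rhs = 14, matching y values: none (0 points).
  x = 8: rhs = 1, matching y values: 1, 22 (2 points).
  x = 9: rhs = 13, matching y values: 6, 17 (2 points).
  x = 10: rhs = 10, matching y values: none (0 points).
  x = 11: rhs = 21, matching y values: none (0 points).
  x = 12: rhs = 6, matching y values: 11, 12 (2 points).
  x = 13: rhs = 17, matching y values: none (0 points).
  x = 14: rhs = 14, matching y values: none (0 points).
  x = 15: rhs = 3, matching y values: 7, 16 (2 points).
  x = 16: rhs = 13, matching y values: 6, 17 (2 points).
  x = 17: rhs = 4, matching y values: 2, 21 (2 points).
  x = 18: rhs = 5, matching y values: none (0 points).
  x = 19: rhs = 22, matching y values: none (0 points).
  x = 20: rhs = 15, matching y values: none (0 points).
  x = 21: rhs = 13, matching y values: 6, 17 (2 points).
  x = 22: rhs = 22, matching y values: none (0 points).
Total affine count: 19.
Full point count |E(F_23)| = 19 + 1 = 20.
Hasse bound: |20 − (23+1)| = |-4| = 4 ≤ 2√23 ≈ 9.5917 ✓.


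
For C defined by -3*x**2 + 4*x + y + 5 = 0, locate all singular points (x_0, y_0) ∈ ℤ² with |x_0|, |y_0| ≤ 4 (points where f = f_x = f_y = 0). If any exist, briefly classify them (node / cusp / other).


No singular points in the scanned grid; C is smooth there.

Compute partial derivatives:
  f_x = 4 - 6*x.
  f_y = 1.
f_y = 1 is a nonzero constant, so f_y never vanishes: no point (x, y) can satisfy f = f_x = f_y = 0. In particular no (x, y) ∈ {−4, ..., 4}² is singular; the curve is smooth.


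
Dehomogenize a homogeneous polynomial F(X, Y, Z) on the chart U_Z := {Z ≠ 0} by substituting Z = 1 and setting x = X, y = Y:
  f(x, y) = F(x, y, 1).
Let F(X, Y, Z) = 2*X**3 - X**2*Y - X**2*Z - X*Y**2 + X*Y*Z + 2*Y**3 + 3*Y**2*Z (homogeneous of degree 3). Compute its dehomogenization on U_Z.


f(x, y) = 2*x**3 - x**2*y - x**2 - x*y**2 + x*y + 2*y**3 + 3*y**2

On U_Z we set Z = 1. Each monomial c·X^i·Y^j·Z^k in F becomes c·x^i·y^j·1^k = c·x^i·y^j.
Substituting Z = 1: F(X, Y, 1) = 2*x**3 - x**2*y - x**2 - x*y**2 + x*y + 2*y**3 + 3*y**2.
Note: deg(f) ≤ deg(F) = 3; strict inequality happens when F is divisible by Z (lost terms).


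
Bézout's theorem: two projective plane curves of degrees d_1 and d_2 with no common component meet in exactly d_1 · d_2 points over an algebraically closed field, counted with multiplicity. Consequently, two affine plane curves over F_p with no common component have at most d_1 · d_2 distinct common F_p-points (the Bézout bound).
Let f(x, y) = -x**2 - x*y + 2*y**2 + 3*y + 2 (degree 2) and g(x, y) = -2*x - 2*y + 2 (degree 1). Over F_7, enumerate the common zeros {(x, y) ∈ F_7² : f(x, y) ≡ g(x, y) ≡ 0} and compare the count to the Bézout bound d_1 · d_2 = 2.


Common zeros: {(0, 1), (4, 4)}; count = 2; Bézout bound = 2.

deg(f) = 2, deg(g) = 1, so Bézout bound = 2.
Scan x ∈ F_7. For each x, list the y ∈ F_7 with f(x, y) ≡ 0 and those with g(x, y) ≡ 0 (mod 7); the common zeros in that column are the intersection.
  x = 0: f ≡ 0 at y ∈ {1}; g ≡ 0 at y ∈ {1}; common: {1}.
  x = 1: f ≡ 0 at y ∈ ∅; g ≡ 0 at y ∈ {0}; common: ∅.
  x = 2: f ≡ 0 at y ∈ ∅; g ≡ 0 at y ∈ {6}; common: ∅.
  x = 3: f ≡ 0 at y ∈ {0}; g ≡ 0 at y ∈ {5}; common: ∅.
  x = 4: f ≡ 0 at y ∈ {0, 4}; g ≡ 0 at y ∈ {4}; common: {4}.
  x = 5: f ≡ 0 at y ∈ ∅; g ≡ 0 at y ∈ {3}; common: ∅.
  x = 6: f ≡ 0 at y ∈ {1, 4}; g ≡ 0 at y ∈ {2}; common: ∅.
Collecting: common zeros = {(0, 1), (4, 4)}, so the count is 2.
Comparison with the Bézout bound: 2 ≤ 2 = deg(f)·deg(g), as expected for curves with no common component (the bound is attained).


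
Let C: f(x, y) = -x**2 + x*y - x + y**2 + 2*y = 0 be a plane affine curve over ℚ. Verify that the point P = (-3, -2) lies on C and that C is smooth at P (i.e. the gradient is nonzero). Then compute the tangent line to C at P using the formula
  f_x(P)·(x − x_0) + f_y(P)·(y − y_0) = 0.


Tangent line at P: 3*x - 5*y - 1 = 0.

Step 1: f(-3, -2) = 0, so P lies on C.
Step 2: partial derivatives
  f_x(x, y) = -2*x + y - 1, f_y(x, y) = x + 2*y + 2.
  f_x(P) = 3, f_y(P) = -5 (gradient nonzero, so P is smooth).
Step 3: tangent line at P: 3·(x − -3) + -5·(y − -2) = 0.
Expanding: 3*x - 5*y - 1 = 0.


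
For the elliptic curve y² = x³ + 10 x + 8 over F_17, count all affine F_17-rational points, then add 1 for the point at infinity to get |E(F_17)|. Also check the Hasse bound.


Affine points = {(0, 5), (0, 12), (1, 6), (1, 11), (2, 6), (2, 11), (5, 8), (5, 9), (7, 8), (7, 9), (11, 2), (11, 15), (14, 6), (14, 11)}; affine count = 14; |E(F_17)| = 15.

Discriminant check: Δ ∝ 4a³ + 27b² = 4·10³ + 27·8² = 4·1000 + 27·64 ≡ 16 (mod 17). Nonzero ⇒ E is nonsingular.
For each x ∈ F_17, compute rhs = x³ + 10·x + 8 mod 17, then count y ∈ F_17 with y² ≡ rhs.
  x = 0: rhs = 8, matching y values: 5, 12 (2 points).
  x = 1: rhs = 2, matching y values: 6, 11 (2 points).
  x = 2: rhs = 2, matching y values: 6, 11 (2 points).
  x = 3: rhs = 14, matching y values: none (0 points).
  x = 4: rhs = 10, matching y values: none (0 points).
  x = 5: rhs = 13, matching y values: 8, 9 (2 points).
  x = 6: rhs = 12, matching y values: none (0 points).
  x = 7: rhs = 13, matching y values: 8, 9 (2 points).
  x = 8: rhs = 5, matching y values: none (0 points).
  x = 9: rhs = 11, matching y values: none (0 points).
  x = 10: rhs = 3, matching y values: none (0 points).
  x = 11: rhs = 4, matching y values: 2, 15 (2 points).
  x = 12: rhs = 3, matching y values: none (0 points).
  x = 13: rhs = 6, matching y values: none (0 points).
  x = 14: rhs = 2, matching y values: 6, 11 (2 points).
  x = 15: rhs = 14, matching y values: none (0 points).
  x = 16: rhs = 14, matching y values: none (0 points).
Total affine count: 14.
Full point count |E(F_17)| = 14 + 1 = 15.
Hasse bound: |15 − (17+1)| = |-3| = 3 ≤ 2√17 ≈ 8.2462 ✓.


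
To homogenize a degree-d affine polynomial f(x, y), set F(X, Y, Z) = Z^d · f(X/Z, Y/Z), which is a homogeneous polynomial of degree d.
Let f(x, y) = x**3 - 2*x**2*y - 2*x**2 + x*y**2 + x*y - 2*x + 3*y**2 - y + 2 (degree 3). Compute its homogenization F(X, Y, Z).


F(X, Y, Z) = X**3 - 2*X**2*Y - 2*X**2*Z + X*Y**2 + X*Y*Z - 2*X*Z**2 + 3*Y**2*Z - Y*Z**2 + 2*Z**3

deg(f) = 3.
Substitute x = X/Z, y = Y/Z into f, then multiply by Z^3.
  monomial 1·x^3·y^0 ↦ 1·X^3·Y^0·Z^0.
  monomial -2·x^2·y^1 ↦ -2·X^2·Y^1·Z^0.
  monomial -2·x^2·y^0 ↦ -2·X^2·Y^0·Z^1.
  monomial 1·x^1·y^2 ↦ 1·X^1·Y^2·Z^0.
  monomial 1·x^1·y^1 ↦ 1·X^1·Y^1·Z^1.
  monomial -2·x^1·y^0 ↦ -2·X^1·Y^0·Z^2.
  monomial 3·x^0·y^2 ↦ 3·X^0·Y^2·Z^1.
  monomial -1·x^0·y^1 ↦ -1·X^0·Y^1·Z^2.
  monomial 2·x^0·y^0 ↦ 2·X^0·Y^0·Z^3.
Collecting: F(X, Y, Z) = X**3 - 2*X**2*Y - 2*X**2*Z + X*Y**2 + X*Y*Z - 2*X*Z**2 + 3*Y**2*Z - Y*Z**2 + 2*Z**3.


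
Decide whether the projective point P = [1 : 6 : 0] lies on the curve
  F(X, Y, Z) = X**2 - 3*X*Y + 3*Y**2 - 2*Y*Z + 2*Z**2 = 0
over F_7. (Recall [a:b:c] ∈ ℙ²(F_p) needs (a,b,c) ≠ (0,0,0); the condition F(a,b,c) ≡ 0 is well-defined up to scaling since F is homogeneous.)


F(1,6,0) ≡ 0 (mod 7); P is on the curve.

Evaluate F(1, 6, 0) term-by-term (mod 7).
  X**2 ↦ 1·1·1·1 = 1
  -3*X*Y ↦ -3·1·6·1 = -18
  3*Y**2 ↦ 3·1·36·1 = 108
  -2*Y*Z ↦ -2·1·6·0 = 0
  2*Z**2 ↦ 2·1·1·0 = 0
Sum: F(1, 6, 0) = (1) + (-18) + (108) + (0) + (0) = 91.
Reducing mod 7: 91 ≡ 0 (mod 7).
Since F(a, b, c) ≡ 0 (mod 7), P lies on the curve.


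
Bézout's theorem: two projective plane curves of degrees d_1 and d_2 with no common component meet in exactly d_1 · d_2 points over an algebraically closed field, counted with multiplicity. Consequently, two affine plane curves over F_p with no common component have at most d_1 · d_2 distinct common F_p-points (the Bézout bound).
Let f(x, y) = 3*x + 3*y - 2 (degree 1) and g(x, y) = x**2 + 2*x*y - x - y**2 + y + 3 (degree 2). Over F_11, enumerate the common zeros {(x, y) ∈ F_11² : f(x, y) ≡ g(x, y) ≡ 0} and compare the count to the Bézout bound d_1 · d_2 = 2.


Common zeros: {(6, 2), (9, 10)}; count = 2; Bézout bound = 2.

deg(f) = 1, deg(g) = 2, so Bézout bound = 2.
Scan x ∈ F_11. For each x, list the y ∈ F_11 with f(x, y) ≡ 0 and those with g(x, y) ≡ 0 (mod 11); the common zeros in that column are the intersection.
  x = 0: f ≡ 0 at y ∈ {8}; g ≡ 0 at y ∈ ∅; common: ∅.
  x = 1: f ≡ 0 at y ∈ {7}; g ≡ 0 at y ∈ ∅; common: ∅.
  x = 2: f ≡ 0 at y ∈ {6}; g ≡ 0 at y ∈ {2, 3}; common: ∅.
  x = 3: f ≡ 0 at y ∈ {5}; g ≡ 0 at y ∈ ∅; common: ∅.
  x = 4: f ≡ 0 at y ∈ {4}; g ≡ 0 at y ∈ {3, 6}; common: ∅.
  x = 5: f ≡ 0 at y ∈ {3}; g ≡ 0 at y ∈ {1, 10}; common: ∅.
  x = 6: f ≡ 0 at y ∈ {2}; g ≡ 0 at y ∈ {0, 2}; common: {2}.
  x = 7: f ≡ 0 at y ∈ {1}; g ≡ 0 at y ∈ {6, 9}; common: ∅.
  x = 8: f ≡ 0 at y ∈ {0}; g ≡ 0 at y ∈ ∅; common: ∅.
  x = 9: f ≡ 0 at y ∈ {10}; g ≡ 0 at y ∈ {9, 10}; common: {10}.
  x = 10: f ≡ 0 at y ∈ {9}; g ≡ 0 at y ∈ ∅; common: ∅.
Collecting: common zeros = {(6, 2), (9, 10)}, so the count is 2.
Comparison with the Bézout bound: 2 ≤ 2 = deg(f)·deg(g), as expected for curves with no common component (the bound is attained).


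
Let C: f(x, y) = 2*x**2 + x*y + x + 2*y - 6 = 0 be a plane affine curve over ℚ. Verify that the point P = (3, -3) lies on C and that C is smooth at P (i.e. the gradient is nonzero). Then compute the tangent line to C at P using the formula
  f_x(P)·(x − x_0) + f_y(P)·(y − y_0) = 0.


Tangent line at P: 10*x + 5*y - 15 = 0.

Step 1: f(3, -3) = 0, so P lies on C.
Step 2: partial derivatives
  f_x(x, y) = 4*x + y + 1, f_y(x, y) = x + 2.
  f_x(P) = 10, f_y(P) = 5 (gradient nonzero, so P is smooth).
Step 3: tangent line at P: 10·(x − 3) + 5·(y − -3) = 0.
Expanding: 10*x + 5*y - 15 = 0.


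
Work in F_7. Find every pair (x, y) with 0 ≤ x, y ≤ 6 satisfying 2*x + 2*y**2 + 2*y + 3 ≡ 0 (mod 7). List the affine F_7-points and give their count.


Affine F_7-points: {(0, 1), (0, 5), (2, 0), (2, 6), (3, 2), (3, 4), (4, 3)}; count = 7.

For each of the 49 pairs (x, y) ∈ F_7², evaluate f(x, y) mod 7. Record the zeros.
  x = 0: [0↦3, 1↦0, 2↦1, 3↦6, 4↦1, 5↦0, 6↦3]  zeros at y ∈ {1, 5}
  x = 1: [0↦5, 1↦2, 2↦3, 3↦1, 4↦3, 5↦2, 6↦5]  zeros at y ∈ ∅
  x = 2: [0↦0, 1↦4, 2↦5, 3↦3, 4↦5, 5↦4, 6↦0]  zeros at y ∈ {0, 6}
  x = 3: [0↦2, 1↦6, 2↦0, 3↦5, 4↦0, 5↦6, 6↦2]  zeros at y ∈ {2, 4}
  x = 4: [0↦4, 1↦1, 2↦2, 3↦0, 4↦2, 5↦1, 6↦4]  zeros at y ∈ {3}
  x = 5: [0↦6, 1↦3, 2↦4, 3↦2, 4↦4, 5↦3, 6↦6]  zeros at y ∈ ∅
  x = 6: [0↦1, 1↦5, 2↦6, 3↦4, 4↦6, 5↦5, 6↦1]  zeros at y ∈ ∅
Collecting zeros: affine points = {(0, 1), (0, 5), (2, 0), (2, 6), (3, 2), (3, 4), (4, 3)}.
Total count |C(F_7)_aff| = 7.


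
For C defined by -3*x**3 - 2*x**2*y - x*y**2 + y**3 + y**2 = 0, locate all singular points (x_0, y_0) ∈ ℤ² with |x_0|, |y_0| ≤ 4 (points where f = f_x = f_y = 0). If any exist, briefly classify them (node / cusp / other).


Singular points: {(0, 0)}; classification: cusp.

Compute partial derivatives:
  f_x = -9*x**2 - 4*x*y - y**2.
  f_y = -2*x**2 - 2*x*y + 3*y**2 + 2*y.
Scan x_0 ∈ {−4, ..., 4}. For each x_0, f_y(x_0, y) is a polynomial in y; find its integer roots y ∈ {−4, ..., 4}, then test f_x and f at those candidates.
  x = -4: f_y(-4, y) = 3*y**2 + 10*y - 32; vanishes at y ∈ {2}. (-4, 2): f_x = -116 ≠ 0.
  x = -3: f_y(-3, y) = 3*y**2 + 8*y - 18; no integer root y with |y| ≤ 4.
  x = -2: f_y(-2, y) = 3*y**2 + 6*y - 8; no integer root y with |y| ≤ 4.
  x = -1: f_y(-1, y) = 3*y**2 + 4*y - 2; no integer root y with |y| ≤ 4.
  x = 0: f_y(0, y) = 3*y**2 + 2*y; vanishes at y ∈ {0}. (0, 0): f_x = 0, f = 0 — SINGULAR.
  x = 1: f_y(1, y) = 3*y**2 - 2; no integer root y with |y| ≤ 4.
  x = 2: f_y(2, y) = 3*y**2 - 2*y - 8; vanishes at y ∈ {2}. (2, 2): f_x = -56 ≠ 0.
  x = 3: f_y(3, y) = 3*y**2 - 4*y - 18; no integer root y with |y| ≤ 4.
  x = 4: f_y(4, y) = 3*y**2 - 6*y - 32; no integer root y with |y| ≤ 4.
Only singular point on the grid: (0, 0).
Classify: substitute x = 0 + u, y = 0 + v and expand: f = -3*u**3 - 2*u**2*v - u*v**2 + v**3 + v**2.
No constant or linear terms (consistent with a singular point). Quadratic part: v**2. Cubic part: -3*u**3 - 2*u**2*v - u*v**2 + v**3.
The quadratic part v**2 is a perfect square, so there is a single (double) tangent line v = 0, i.e. y = 0. Restricting the cubic part to that line (v = 0) leaves -3*u**3 ≠ 0, so f is not divisible by v and the branch is v² ≈ 3*u**3 to lowest order — this is a cusp.
Classification: cusp.


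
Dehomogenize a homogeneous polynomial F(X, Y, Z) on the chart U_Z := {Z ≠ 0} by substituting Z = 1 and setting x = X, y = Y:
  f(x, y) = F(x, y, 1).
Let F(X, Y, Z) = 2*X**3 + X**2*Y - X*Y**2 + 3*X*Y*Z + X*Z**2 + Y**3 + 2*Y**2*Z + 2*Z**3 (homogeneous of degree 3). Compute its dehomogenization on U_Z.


f(x, y) = 2*x**3 + x**2*y - x*y**2 + 3*x*y + x + y**3 + 2*y**2 + 2

On U_Z we set Z = 1. Each monomial c·X^i·Y^j·Z^k in F becomes c·x^i·y^j·1^k = c·x^i·y^j.
Substituting Z = 1: F(X, Y, 1) = 2*x**3 + x**2*y - x*y**2 + 3*x*y + x + y**3 + 2*y**2 + 2.
Note: deg(f) ≤ deg(F) = 3; strict inequality happens when F is divisible by Z (lost terms).


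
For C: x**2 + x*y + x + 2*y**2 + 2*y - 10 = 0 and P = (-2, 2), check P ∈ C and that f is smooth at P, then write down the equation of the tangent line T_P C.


Tangent line at P: -x + 8*y - 18 = 0.

Step 1: f(-2, 2) = 0, so P lies on C.
Step 2: partial derivatives
  f_x(x, y) = 2*x + y + 1, f_y(x, y) = x + 4*y + 2.
  f_x(P) = -1, f_y(P) = 8 (gradient nonzero, so P is smooth).
Step 3: tangent line at P: -1·(x − -2) + 8·(y − 2) = 0.
Expanding: -x + 8*y - 18 = 0.


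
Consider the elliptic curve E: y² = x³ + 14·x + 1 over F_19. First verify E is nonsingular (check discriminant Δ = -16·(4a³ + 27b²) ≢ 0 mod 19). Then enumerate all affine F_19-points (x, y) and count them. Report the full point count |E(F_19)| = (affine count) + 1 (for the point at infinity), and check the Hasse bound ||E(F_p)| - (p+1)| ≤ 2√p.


Affine points = {(0, 1), (0, 18), (1, 4), (1, 15), (4, 8), (4, 11), (5, 5), (5, 14), (6, 4), (6, 15), (7, 9), (7, 10), (8, 6), (8, 13), (9, 1), (9, 18), (10, 1), (10, 18), (11, 2), (11, 17), (12, 4), (12, 15), (13, 9), (13, 10), (18, 9), (18, 10)}; affine count = 26; |E(F_19)| = 27.

Discriminant check: Δ ∝ 4a³ + 27b² = 4·14³ + 27·1² = 4·2744 + 27·1 ≡ 2 (mod 19). Nonzero ⇒ E is nonsingular.
For each x ∈ F_19, compute rhs = x³ + 14·x + 1 mod 19, then count y ∈ F_19 with y² ≡ rhs.
  x = 0: rhs = 1, matching y values: 1, 18 (2 points).
  x = 1: rhs = 16, matching y values: 4, 15 (2 points).
  x = 2: rhs = 18, matching y values: none (0 points).
  x = 3: rhs = 13, matching y values: none (0 points).
  x = 4: rhs = 7, matching y values: 8, 11 (2 points).
  x = 5: rhs = 6, matching y values: 5, 14 (2 points).
  x = 6: rhs = 16, matching y values: 4, 15 (2 points).
  x = 7: rhs = 5, matching y values: 9, 10 (2 points).
  x = 8: rhs = 17, matching y values: 6, 13 (2 points).
  x = 9: rhs = 1, matching y values: 1, 18 (2 points).
  x = 10: rhs = 1, matching y values: 1, 18 (2 points).
  x = 11: rhs = 4, matching y values: 2, 17 (2 points).
  x = 12: rhs = 16, matching y values: 4, 15 (2 points).
  x = 13: rhs = 5, matching y values: 9, 10 (2 points).
  x = 14: rhs = 15, matching y values: none (0 points).
  x = 15: rhs = 14, matching y values: none (0 points).
  x = 16: rhs = 8, matching y values: none (0 points).
  x = 17: rhs = 3, matching y values: none (0 points).
  x = 18: rhs = 5, matching y values: 9, 10 (2 points).
Total affine count: 26.
Full point count |E(F_19)| = 26 + 1 = 27.
Hasse bound: |27 − (19+1)| = |7| = 7 ≤ 2√19 ≈ 8.7178 ✓.


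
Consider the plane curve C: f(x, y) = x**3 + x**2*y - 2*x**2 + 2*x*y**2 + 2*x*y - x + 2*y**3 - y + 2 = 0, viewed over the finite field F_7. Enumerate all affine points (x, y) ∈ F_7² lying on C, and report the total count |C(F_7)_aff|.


Affine F_7-points: {(0, 4), (1, 0), (1, 2), (1, 4), (2, 0), (2, 5), (4, 1), (4, 4), (4, 5), (5, 2), (5, 5), (6, 0)}; count = 12.

For each of the 49 pairs (x, y) ∈ F_7², evaluate f(x, y) mod 7. Record the zeros.
  x = 0: [0↦2, 1↦3, 2↦2, 3↦4, 4↦0, 5↦2, 6↦1]  zeros at y ∈ {4}
  x = 1: [0↦0, 1↦6, 2↦0, 3↦1, 4↦0, 5↦2, 6↦5]  zeros at y ∈ {0, 2, 4}
  x = 2: [0↦0, 1↦6, 2↦4, 3↦6, 4↦3, 5↦0, 6↦2]  zeros at y ∈ {0, 5}
  x = 3: [0↦1, 1↦2, 2↦6, 3↦4, 4↦1, 5↦2, 6↦5]  zeros at y ∈ ∅
  x = 4: [0↦2, 1↦0, 2↦5, 3↦1, 4↦0, 5↦0, 6↦6]  zeros at y ∈ {1, 4, 5}
  x = 5: [0↦2, 1↦6, 2↦0, 3↦3, 4↦6, 5↦0, 6↦4]  zeros at y ∈ {2, 5}
  x = 6: [0↦0, 1↦5, 2↦4, 3↦2, 4↦4, 5↦1, 6↦5]  zeros at y ∈ {0}
Collecting zeros: affine points = {(0, 4), (1, 0), (1, 2), (1, 4), (2, 0), (2, 5), (4, 1), (4, 4), (4, 5), (5, 2), (5, 5), (6, 0)}.
Total count |C(F_7)_aff| = 12.


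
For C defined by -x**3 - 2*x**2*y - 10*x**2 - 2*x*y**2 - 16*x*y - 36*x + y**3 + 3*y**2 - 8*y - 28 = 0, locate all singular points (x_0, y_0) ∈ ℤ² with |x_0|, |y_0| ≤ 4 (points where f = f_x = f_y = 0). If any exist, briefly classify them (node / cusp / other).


Singular points: {(-2, -2)}; classification: cusp.

Compute partial derivatives:
  f_x = -3*x**2 - 4*x*y - 20*x - 2*y**2 - 16*y - 36.
  f_y = -2*x**2 - 4*x*y - 16*x + 3*y**2 + 6*y - 8.
Scan x_0 ∈ {−4, ..., 4}. For each x_0, f_y(x_0, y) is a polynomial in y; find its integer roots y ∈ {−4, ..., 4}, then test f_x and f at those candidates.
  x = -4: f_y(-4, y) = 3*y**2 + 22*y + 24; no integer root y with |y| ≤ 4.
  x = -3: f_y(-3, y) = 3*y**2 + 18*y + 22; no integer root y with |y| ≤ 4.
  x = -2: f_y(-2, y) = 3*y**2 + 14*y + 16; vanishes at y ∈ {-2}. (-2, -2): f_x = 0, f = 0 — SINGULAR.
  x = -1: f_y(-1, y) = 3*y**2 + 10*y + 6; no integer root y with |y| ≤ 4.
  x = 0: f_y(0, y) = 3*y**2 + 6*y - 8; no integer root y with |y| ≤ 4.
  x = 1: f_y(1, y) = 3*y**2 + 2*y - 26; no integer root y with |y| ≤ 4.
  x = 2: f_y(2, y) = 3*y**2 - 2*y - 48; no integer root y with |y| ≤ 4.
  x = 3: f_y(3, y) = 3*y**2 - 6*y - 74; no integer root y with |y| ≤ 4.
  x = 4: f_y(4, y) = 3*y**2 - 10*y - 104; no integer root y with |y| ≤ 4.
Only singular point on the grid: (-2, -2).
Classify: substitute x = -2 + u, y = -2 + v and expand: f = -u**3 - 2*u**2*v - 2*u*v**2 + v**3 + v**2.
No constant or linear terms (consistent with a singular point). Quadratic part: v**2. Cubic part: -u**3 - 2*u**2*v - 2*u*v**2 + v**3.
The quadratic part v**2 is a perfect square, so there is a single (double) tangent line v = 0, i.e. y = -2. Restricting the cubic part to that line (v = 0) leaves -u**3 ≠ 0, so f is not divisible by v and the branch is v² ≈ u**3 to lowest order — this is a cusp.
Classification: cusp.


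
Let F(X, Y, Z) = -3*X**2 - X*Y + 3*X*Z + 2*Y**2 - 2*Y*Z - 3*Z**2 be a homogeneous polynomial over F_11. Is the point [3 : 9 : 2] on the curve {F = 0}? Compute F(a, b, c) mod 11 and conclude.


F(3,9,2) ≡ 1 (mod 11); P is NOT on the curve.

Evaluate F(3, 9, 2) term-by-term (mod 11).
  -3*X**2 ↦ -3·9·1·1 = -27
  -X*Y ↦ -1·3·9·1 = -27
  3*X*Z ↦ 3·3·1·2 = 18
  2*Y**2 ↦ 2·1·81·1 = 162
  -2*Y*Z ↦ -2·1·9·2 = -36
  -3*Z**2 ↦ -3·1·1·4 = -12
Sum: F(3, 9, 2) = (-27) + (-27) + (18) + (162) + (-36) + (-12) = 78.
Reducing mod 11: 78 ≡ 1 (mod 11).
Since F(a, b, c) ≡ 1 ≠ 0 (mod 11), P does NOT lie on the curve.


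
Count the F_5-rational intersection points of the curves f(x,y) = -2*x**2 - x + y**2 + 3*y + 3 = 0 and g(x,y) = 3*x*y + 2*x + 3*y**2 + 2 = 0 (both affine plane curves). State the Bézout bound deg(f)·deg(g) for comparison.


Common zeros: ∅; count = 0; Bézout bound = 4.

deg(f) = 2, deg(g) = 2, so Bézout bound = 4.
Scan x ∈ F_5. For each x, list the y ∈ F_5 with f(x, y) ≡ 0 and those with g(x, y) ≡ 0 (mod 5); the common zeros in that column are the intersection.
  x = 0: f ≡ 0 at y ∈ ∅; g ≡ 0 at y ∈ {1, 4}; common: ∅.
  x = 1: f ≡ 0 at y ∈ {0, 2}; g ≡ 0 at y ∈ {1, 3}; common: ∅.
  x = 2: f ≡ 0 at y ∈ ∅; g ≡ 0 at y ∈ {1, 2}; common: ∅.
  x = 3: f ≡ 0 at y ∈ {3, 4}; g ≡ 0 at y ∈ {1}; common: ∅.
  x = 4: f ≡ 0 at y ∈ {3, 4}; g ≡ 0 at y ∈ {0, 1}; common: ∅.
Collecting: common zeros = ∅, so the count is 0.
Comparison with the Bézout bound: 0 ≤ 4 = deg(f)·deg(g), as expected for curves with no common component (the affine F_5-count falls short of the bound because intersections may lie at infinity, over extension fields, or carry multiplicity).


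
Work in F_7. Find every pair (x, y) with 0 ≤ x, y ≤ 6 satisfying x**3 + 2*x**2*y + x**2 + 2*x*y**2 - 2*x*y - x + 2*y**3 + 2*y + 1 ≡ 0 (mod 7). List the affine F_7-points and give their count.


Affine F_7-points: {(0, 2), (1, 6), (2, 3), (2, 6), (3, 1), (3, 5), (4, 0), (5, 4), (5, 6), (6, 3)}; count = 10.

For each of the 49 pairs (x, y) ∈ F_7², evaluate f(x, y) mod 7. Record the zeros.
  x = 0: [0↦1, 1↦5, 2↦0, 3↦5, 4↦4, 5↦2, 6↦4]  zeros at y ∈ {2}
  x = 1: [0↦2, 1↦1, 2↦2, 3↦3, 4↦2, 5↦4, 6↦0]  zeros at y ∈ {6}
  x = 2: [0↦4, 1↦2, 2↦6, 3↦0, 4↦3, 5↦6, 6↦0]  zeros at y ∈ {3, 6}
  x = 3: [0↦6, 1↦0, 2↦4, 3↦2, 4↦6, 5↦0, 6↦3]  zeros at y ∈ {1, 5}
  x = 4: [0↦0, 1↦1, 2↦2, 3↦1, 4↦3, 5↦6, 6↦1]  zeros at y ∈ {0}
  x = 5: [0↦6, 1↦4, 2↦6, 3↦3, 4↦0, 5↦2, 6↦0]  zeros at y ∈ {4, 6}
  x = 6: [0↦2, 1↦1, 2↦1, 3↦0, 4↦3, 5↦1, 6↦6]  zeros at y ∈ {3}
Collecting zeros: affine points = {(0, 2), (1, 6), (2, 3), (2, 6), (3, 1), (3, 5), (4, 0), (5, 4), (5, 6), (6, 3)}.
Total count |C(F_7)_aff| = 10.


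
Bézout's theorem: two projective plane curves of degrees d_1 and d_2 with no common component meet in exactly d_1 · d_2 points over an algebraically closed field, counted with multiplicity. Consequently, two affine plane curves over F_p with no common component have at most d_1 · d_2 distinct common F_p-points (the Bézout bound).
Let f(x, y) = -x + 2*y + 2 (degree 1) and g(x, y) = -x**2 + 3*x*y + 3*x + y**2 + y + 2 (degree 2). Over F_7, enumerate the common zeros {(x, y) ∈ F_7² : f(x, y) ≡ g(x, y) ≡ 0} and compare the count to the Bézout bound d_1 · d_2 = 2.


Common zeros: ∅; count = 0; Bézout bound = 2.

deg(f) = 1, deg(g) = 2, so Bézout bound = 2.
Scan x ∈ F_7. For each x, list the y ∈ F_7 with f(x, y) ≡ 0 and those with g(x, y) ≡ 0 (mod 7); the common zeros in that column are the intersection.
  x = 0: f ≡ 0 at y ∈ {6}; g ≡ 0 at y ∈ {3}; common: ∅.
  x = 1: f ≡ 0 at y ∈ {3}; g ≡ 0 at y ∈ {5}; common: ∅.
  x = 2: f ≡ 0 at y ∈ {0}; g ≡ 0 at y ∈ ∅; common: ∅.
  x = 3: f ≡ 0 at y ∈ {4}; g ≡ 0 at y ∈ {5, 6}; common: ∅.
  x = 4: f ≡ 0 at y ∈ {1}; g ≡ 0 at y ∈ {2, 6}; common: ∅.
  x = 5: f ≡ 0 at y ∈ {5}; g ≡ 0 at y ∈ {2, 3}; common: ∅.
  x = 6: f ≡ 0 at y ∈ {2}; g ≡ 0 at y ∈ ∅; common: ∅.
Collecting: common zeros = ∅, so the count is 0.
Comparison with the Bézout bound: 0 ≤ 2 = deg(f)·deg(g), as expected for curves with no common component (the affine F_7-count falls short of the bound because intersections may lie at infinity, over extension fields, or carry multiplicity).


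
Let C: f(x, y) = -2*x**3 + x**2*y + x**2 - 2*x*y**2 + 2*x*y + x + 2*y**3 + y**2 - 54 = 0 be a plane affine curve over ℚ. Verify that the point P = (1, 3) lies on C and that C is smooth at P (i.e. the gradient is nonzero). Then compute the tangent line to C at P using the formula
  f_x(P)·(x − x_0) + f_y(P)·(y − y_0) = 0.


Tangent line at P: -9*x + 51*y - 144 = 0.

Step 1: f(1, 3) = 0, so P lies on C.
Step 2: partial derivatives
  f_x(x, y) = -6*x**2 + 2*x*y + 2*x - 2*y**2 + 2*y + 1, f_y(x, y) = x**2 - 4*x*y + 2*x + 6*y**2 + 2*y.
  f_x(P) = -9, f_y(P) = 51 (gradient nonzero, so P is smooth).
Step 3: tangent line at P: -9·(x − 1) + 51·(y − 3) = 0.
Expanding: -9*x + 51*y - 144 = 0.


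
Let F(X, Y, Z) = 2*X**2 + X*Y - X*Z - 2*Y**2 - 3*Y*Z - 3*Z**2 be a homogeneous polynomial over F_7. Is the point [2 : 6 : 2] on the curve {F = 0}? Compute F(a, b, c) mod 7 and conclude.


F(2,6,2) ≡ 1 (mod 7); P is NOT on the curve.

Evaluate F(2, 6, 2) term-by-term (mod 7).
  2*X**2 ↦ 2·4·1·1 = 8
  X*Y ↦ 1·2·6·1 = 12
  -X*Z ↦ -1·2·1·2 = -4
  -2*Y**2 ↦ -2·1·36·1 = -72
  -3*Y*Z ↦ -3·1·6·2 = -36
  -3*Z**2 ↦ -3·1·1·4 = -12
Sum: F(2, 6, 2) = (8) + (12) + (-4) + (-72) + (-36) + (-12) = -104.
Reducing mod 7: -104 ≡ 1 (mod 7).
Since F(a, b, c) ≡ 1 ≠ 0 (mod 7), P does NOT lie on the curve.


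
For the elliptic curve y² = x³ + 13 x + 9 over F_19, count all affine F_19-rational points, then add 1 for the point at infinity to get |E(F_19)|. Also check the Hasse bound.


Affine points = {(0, 3), (0, 16), (1, 2), (1, 17), (2, 9), (2, 10), (4, 7), (4, 12), (5, 3), (5, 16), (7, 5), (7, 14), (8, 6), (8, 13), (9, 0), (11, 1), (11, 18), (13, 0), (14, 3), (14, 16), (15, 8), (15, 11), (16, 0)}; affine count = 23; |E(F_19)| = 24.

Discriminant check: Δ ∝ 4a³ + 27b² = 4·13³ + 27·9² = 4·2197 + 27·81 ≡ 12 (mod 19). Nonzero ⇒ E is nonsingular.
For each x ∈ F_19, compute rhs = x³ + 13·x + 9 mod 19, then count y ∈ F_19 with y² ≡ rhs.
  x = 0: rhs = 9, matching y values: 3, 16 (2 points).
  x = 1: rhs = 4, matching y values: 2, 17 (2 points).
  x = 2: rhs = 5, matching y values: 9, 10 (2 points).
  x = 3: rhs = 18, matching y values: none (0 points).
  x = 4: rhs = 11, matching y values: 7, 12 (2 points).
  x = 5: rhs = 9, matching y values: 3, 16 (2 points).
  x = 6: rhs = 18, matching y values: none (0 points).
  x = 7: rhs = 6, matching y values: 5, 14 (2 points).
  x = 8: rhs = 17, matching y values: 6, 13 (2 points).
  x = 9: rhs = 0, matching y values: 0 (1 points).
  x = 10: rhs = 18, matching y values: none (0 points).
  x = 11: rhs = 1, matching y values: 1, 18 (2 points).
  x = 12: rhs = 12, matching y values: none (0 points).
  x = 13: rhs = 0, matching y values: 0 (1 points).
  x = 14: rhs = 9, matching y values: 3, 16 (2 points).
  x = 15: rhs = 7, matching y values: 8, 11 (2 points).
  x = 16: rhs = 0, matching y values: 0 (1 points).
  x = 17: rhs = 13, matching y values: none (0 points).
  x = 18: rhs = 14, matching y values: none (0 points).
Total affine count: 23.
Full point count |E(F_19)| = 23 + 1 = 24.
Hasse bound: |24 − (19+1)| = |4| = 4 ≤ 2√19 ≈ 8.7178 ✓.


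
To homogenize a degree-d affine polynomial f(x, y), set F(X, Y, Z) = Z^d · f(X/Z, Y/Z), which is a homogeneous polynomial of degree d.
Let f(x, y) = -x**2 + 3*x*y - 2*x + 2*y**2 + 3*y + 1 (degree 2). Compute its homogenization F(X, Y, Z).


F(X, Y, Z) = -X**2 + 3*X*Y - 2*X*Z + 2*Y**2 + 3*Y*Z + Z**2

deg(f) = 2.
Substitute x = X/Z, y = Y/Z into f, then multiply by Z^2.
  monomial -1·x^2·y^0 ↦ -1·X^2·Y^0·Z^0.
  monomial 3·x^1·y^1 ↦ 3·X^1·Y^1·Z^0.
  monomial -2·x^1·y^0 ↦ -2·X^1·Y^0·Z^1.
  monomial 2·x^0·y^2 ↦ 2·X^0·Y^2·Z^0.
  monomial 3·x^0·y^1 ↦ 3·X^0·Y^1·Z^1.
  monomial 1·x^0·y^0 ↦ 1·X^0·Y^0·Z^2.
Collecting: F(X, Y, Z) = -X**2 + 3*X*Y - 2*X*Z + 2*Y**2 + 3*Y*Z + Z**2.


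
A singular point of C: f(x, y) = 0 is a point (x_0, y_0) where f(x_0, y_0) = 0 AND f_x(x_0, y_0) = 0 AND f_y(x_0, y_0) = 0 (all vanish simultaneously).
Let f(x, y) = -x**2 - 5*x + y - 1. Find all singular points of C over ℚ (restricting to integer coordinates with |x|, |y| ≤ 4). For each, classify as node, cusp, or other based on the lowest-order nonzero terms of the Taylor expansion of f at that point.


No singular points in the scanned grid; C is smooth there.

Compute partial derivatives:
  f_x = -2*x - 5.
  f_y = 1.
f_y = 1 is a nonzero constant, so f_y never vanishes: no point (x, y) can satisfy f = f_x = f_y = 0. In particular no (x, y) ∈ {−4, ..., 4}² is singular; the curve is smooth.


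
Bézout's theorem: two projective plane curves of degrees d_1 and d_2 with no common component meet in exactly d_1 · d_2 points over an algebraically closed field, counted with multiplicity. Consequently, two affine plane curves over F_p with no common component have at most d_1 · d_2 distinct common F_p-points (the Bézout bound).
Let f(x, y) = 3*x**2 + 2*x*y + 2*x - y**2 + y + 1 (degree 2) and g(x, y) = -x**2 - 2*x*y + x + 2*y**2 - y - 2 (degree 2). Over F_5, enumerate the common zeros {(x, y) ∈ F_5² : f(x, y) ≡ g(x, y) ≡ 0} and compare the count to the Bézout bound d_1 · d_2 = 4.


Common zeros: ∅; count = 0; Bézout bound = 4.

deg(f) = 2, deg(g) = 2, so Bézout bound = 4.
Scan x ∈ F_5. For each x, list the y ∈ F_5 with f(x, y) ≡ 0 and those with g(x, y) ≡ 0 (mod 5); the common zeros in that column are the intersection.
  x = 0: f ≡ 0 at y ∈ {3}; g ≡ 0 at y ∈ ∅; common: ∅.
  x = 1: f ≡ 0 at y ∈ ∅; g ≡ 0 at y ∈ {2}; common: ∅.
  x = 2: f ≡ 0 at y ∈ ∅; g ≡ 0 at y ∈ ∅; common: ∅.
  x = 3: f ≡ 0 at y ∈ {1}; g ≡ 0 at y ∈ ∅; common: ∅.
  x = 4: f ≡ 0 at y ∈ {1, 3}; g ≡ 0 at y ∈ ∅; common: ∅.
Collecting: common zeros = ∅, so the count is 0.
Comparison with the Bézout bound: 0 ≤ 4 = deg(f)·deg(g), as expected for curves with no common component (the affine F_5-count falls short of the bound because intersections may lie at infinity, over extension fields, or carry multiplicity).


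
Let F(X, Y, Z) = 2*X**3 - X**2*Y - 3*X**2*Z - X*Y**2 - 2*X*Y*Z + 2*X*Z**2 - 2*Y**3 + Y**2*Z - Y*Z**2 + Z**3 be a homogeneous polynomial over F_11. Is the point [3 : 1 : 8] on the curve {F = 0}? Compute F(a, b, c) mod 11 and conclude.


F(3,1,8) ≡ 0 (mod 11); P is on the curve.

Evaluate F(3, 1, 8) term-by-term (mod 11).
  2*X**3 ↦ 2·27·1·1 = 54
  -X**2*Y ↦ -1·9·1·1 = -9
  -3*X**2*Z ↦ -3·9·1·8 = -216
  -X*Y**2 ↦ -1·3·1·1 = -3
  -2*X*Y*Z ↦ -2·3·1·8 = -48
  2*X*Z**2 ↦ 2·3·1·64 = 384
  -2*Y**3 ↦ -2·1·1·1 = -2
  Y**2*Z ↦ 1·1·1·8 = 8
  -Y*Z**2 ↦ -1·1·1·64 = -64
  Z**3 ↦ 1·1·1·512 = 512
Sum: F(3, 1, 8) = (54) + (-9) + (-216) + (-3) + (-48) + (384) + (-2) + (8) + (-64) + (512) = 616.
Reducing mod 11: 616 ≡ 0 (mod 11).
Since F(a, b, c) ≡ 0 (mod 11), P lies on the curve.
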